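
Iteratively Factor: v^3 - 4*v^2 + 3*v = (v - 1)*(v^2 - 3*v) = v*(v - 1)*(v - 3)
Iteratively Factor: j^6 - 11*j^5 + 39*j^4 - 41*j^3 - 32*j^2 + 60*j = (j + 1)*(j^5 - 12*j^4 + 51*j^3 - 92*j^2 + 60*j) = (j - 2)*(j + 1)*(j^4 - 10*j^3 + 31*j^2 - 30*j) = j*(j - 2)*(j + 1)*(j^3 - 10*j^2 + 31*j - 30) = j*(j - 2)^2*(j + 1)*(j^2 - 8*j + 15) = j*(j - 3)*(j - 2)^2*(j + 1)*(j - 5)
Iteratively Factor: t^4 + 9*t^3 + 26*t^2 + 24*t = (t + 2)*(t^3 + 7*t^2 + 12*t) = (t + 2)*(t + 3)*(t^2 + 4*t) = (t + 2)*(t + 3)*(t + 4)*(t)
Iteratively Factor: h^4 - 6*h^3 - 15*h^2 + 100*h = (h - 5)*(h^3 - h^2 - 20*h) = h*(h - 5)*(h^2 - h - 20) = h*(h - 5)*(h + 4)*(h - 5)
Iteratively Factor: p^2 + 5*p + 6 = (p + 2)*(p + 3)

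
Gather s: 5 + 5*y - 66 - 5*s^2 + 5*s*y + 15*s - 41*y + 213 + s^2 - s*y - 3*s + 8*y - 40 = -4*s^2 + s*(4*y + 12) - 28*y + 112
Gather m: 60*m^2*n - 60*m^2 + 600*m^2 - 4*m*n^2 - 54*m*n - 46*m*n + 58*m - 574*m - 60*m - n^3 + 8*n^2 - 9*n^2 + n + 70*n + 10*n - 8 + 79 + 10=m^2*(60*n + 540) + m*(-4*n^2 - 100*n - 576) - n^3 - n^2 + 81*n + 81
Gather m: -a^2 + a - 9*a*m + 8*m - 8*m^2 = -a^2 + a - 8*m^2 + m*(8 - 9*a)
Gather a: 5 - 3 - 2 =0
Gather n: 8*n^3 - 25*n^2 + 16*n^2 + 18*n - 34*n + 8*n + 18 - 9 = 8*n^3 - 9*n^2 - 8*n + 9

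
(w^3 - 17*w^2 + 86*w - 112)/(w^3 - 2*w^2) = 1 - 15/w + 56/w^2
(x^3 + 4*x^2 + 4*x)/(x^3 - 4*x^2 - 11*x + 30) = x*(x^2 + 4*x + 4)/(x^3 - 4*x^2 - 11*x + 30)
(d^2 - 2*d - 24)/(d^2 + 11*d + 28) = (d - 6)/(d + 7)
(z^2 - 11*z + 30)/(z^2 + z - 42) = (z - 5)/(z + 7)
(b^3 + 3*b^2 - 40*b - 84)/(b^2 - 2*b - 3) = (-b^3 - 3*b^2 + 40*b + 84)/(-b^2 + 2*b + 3)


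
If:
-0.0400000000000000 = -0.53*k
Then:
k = 0.08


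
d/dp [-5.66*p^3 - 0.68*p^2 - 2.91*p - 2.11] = -16.98*p^2 - 1.36*p - 2.91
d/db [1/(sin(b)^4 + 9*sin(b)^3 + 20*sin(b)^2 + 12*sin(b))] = (-43*sin(b) + sin(3*b) + 27*cos(2*b)/2 - 51/2)*cos(b)/((sin(b)^3 + 9*sin(b)^2 + 20*sin(b) + 12)^2*sin(b)^2)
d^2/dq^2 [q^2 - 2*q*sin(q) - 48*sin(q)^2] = 2*q*sin(q) + 192*sin(q)^2 - 4*cos(q) - 94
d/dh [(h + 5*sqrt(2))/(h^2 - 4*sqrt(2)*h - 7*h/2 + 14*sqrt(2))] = 2*(2*h^2 - 8*sqrt(2)*h - 7*h + (h + 5*sqrt(2))*(-4*h + 7 + 8*sqrt(2)) + 28*sqrt(2))/(2*h^2 - 8*sqrt(2)*h - 7*h + 28*sqrt(2))^2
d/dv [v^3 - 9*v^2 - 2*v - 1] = 3*v^2 - 18*v - 2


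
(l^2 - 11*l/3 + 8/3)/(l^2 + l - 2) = (l - 8/3)/(l + 2)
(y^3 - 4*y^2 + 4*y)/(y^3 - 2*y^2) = (y - 2)/y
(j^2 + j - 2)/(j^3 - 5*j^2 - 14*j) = (j - 1)/(j*(j - 7))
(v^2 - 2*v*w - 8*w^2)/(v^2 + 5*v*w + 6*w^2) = (v - 4*w)/(v + 3*w)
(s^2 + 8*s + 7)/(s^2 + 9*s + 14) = (s + 1)/(s + 2)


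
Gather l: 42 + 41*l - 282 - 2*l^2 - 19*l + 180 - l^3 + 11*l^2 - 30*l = -l^3 + 9*l^2 - 8*l - 60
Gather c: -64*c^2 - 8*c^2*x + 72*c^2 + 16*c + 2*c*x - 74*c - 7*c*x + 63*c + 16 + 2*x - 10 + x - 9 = c^2*(8 - 8*x) + c*(5 - 5*x) + 3*x - 3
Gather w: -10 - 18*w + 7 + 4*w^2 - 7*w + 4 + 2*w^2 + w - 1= 6*w^2 - 24*w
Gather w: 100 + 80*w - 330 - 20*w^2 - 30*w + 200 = -20*w^2 + 50*w - 30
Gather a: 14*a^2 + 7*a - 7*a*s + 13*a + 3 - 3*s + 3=14*a^2 + a*(20 - 7*s) - 3*s + 6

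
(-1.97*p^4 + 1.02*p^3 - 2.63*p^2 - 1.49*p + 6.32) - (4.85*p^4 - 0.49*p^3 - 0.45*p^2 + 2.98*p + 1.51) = -6.82*p^4 + 1.51*p^3 - 2.18*p^2 - 4.47*p + 4.81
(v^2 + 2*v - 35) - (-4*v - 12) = v^2 + 6*v - 23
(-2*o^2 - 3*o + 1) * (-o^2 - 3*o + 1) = 2*o^4 + 9*o^3 + 6*o^2 - 6*o + 1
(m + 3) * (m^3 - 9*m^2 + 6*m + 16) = m^4 - 6*m^3 - 21*m^2 + 34*m + 48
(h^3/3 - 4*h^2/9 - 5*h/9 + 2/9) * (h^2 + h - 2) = h^5/3 - h^4/9 - 5*h^3/3 + 5*h^2/9 + 4*h/3 - 4/9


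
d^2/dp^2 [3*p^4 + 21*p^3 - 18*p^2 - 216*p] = 36*p^2 + 126*p - 36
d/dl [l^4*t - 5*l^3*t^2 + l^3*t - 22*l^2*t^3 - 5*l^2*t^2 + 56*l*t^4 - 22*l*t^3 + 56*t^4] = t*(4*l^3 - 15*l^2*t + 3*l^2 - 44*l*t^2 - 10*l*t + 56*t^3 - 22*t^2)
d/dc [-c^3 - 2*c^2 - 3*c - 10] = -3*c^2 - 4*c - 3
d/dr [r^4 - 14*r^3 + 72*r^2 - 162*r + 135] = 4*r^3 - 42*r^2 + 144*r - 162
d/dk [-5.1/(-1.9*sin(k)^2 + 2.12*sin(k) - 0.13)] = (10.812 - 19.38*sin(k))*cos(k)/(1.9*sin(k)^2 - 2.12*sin(k) + 0.13)^2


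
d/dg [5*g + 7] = 5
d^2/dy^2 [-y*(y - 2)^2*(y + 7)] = -12*y^2 - 18*y + 48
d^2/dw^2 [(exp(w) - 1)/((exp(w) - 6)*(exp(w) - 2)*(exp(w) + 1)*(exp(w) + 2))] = (9*exp(8*w) - 71*exp(7*w) + 195*exp(6*w) - 135*exp(5*w) - 558*exp(4*w) + 1944*exp(3*w) + 960*exp(2*w) - 1840*exp(w) + 1056)*exp(w)/(exp(12*w) - 15*exp(11*w) + 45*exp(10*w) + 235*exp(9*w) - 978*exp(8*w) - 1920*exp(7*w) + 6560*exp(6*w) + 10080*exp(5*w) - 17472*exp(4*w) - 29440*exp(3*w) + 11520*exp(2*w) + 34560*exp(w) + 13824)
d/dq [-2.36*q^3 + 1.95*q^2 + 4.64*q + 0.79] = -7.08*q^2 + 3.9*q + 4.64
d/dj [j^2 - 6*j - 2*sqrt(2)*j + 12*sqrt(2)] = 2*j - 6 - 2*sqrt(2)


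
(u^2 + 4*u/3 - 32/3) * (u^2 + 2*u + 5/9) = u^4 + 10*u^3/3 - 67*u^2/9 - 556*u/27 - 160/27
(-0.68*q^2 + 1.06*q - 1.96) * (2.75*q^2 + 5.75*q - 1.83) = -1.87*q^4 - 0.995*q^3 + 1.9494*q^2 - 13.2098*q + 3.5868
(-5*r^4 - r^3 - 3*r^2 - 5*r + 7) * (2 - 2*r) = 10*r^5 - 8*r^4 + 4*r^3 + 4*r^2 - 24*r + 14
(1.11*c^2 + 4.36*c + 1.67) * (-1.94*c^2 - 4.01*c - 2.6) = -2.1534*c^4 - 12.9095*c^3 - 23.6094*c^2 - 18.0327*c - 4.342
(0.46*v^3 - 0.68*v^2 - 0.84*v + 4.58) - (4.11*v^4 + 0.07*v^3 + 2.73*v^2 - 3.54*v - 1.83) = -4.11*v^4 + 0.39*v^3 - 3.41*v^2 + 2.7*v + 6.41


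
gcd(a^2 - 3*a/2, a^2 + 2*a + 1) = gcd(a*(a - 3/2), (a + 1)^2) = 1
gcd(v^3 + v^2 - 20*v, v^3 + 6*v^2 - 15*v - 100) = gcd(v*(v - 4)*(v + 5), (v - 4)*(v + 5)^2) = v^2 + v - 20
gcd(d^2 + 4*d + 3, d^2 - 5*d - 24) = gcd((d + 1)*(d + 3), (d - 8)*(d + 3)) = d + 3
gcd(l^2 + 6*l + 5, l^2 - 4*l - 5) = l + 1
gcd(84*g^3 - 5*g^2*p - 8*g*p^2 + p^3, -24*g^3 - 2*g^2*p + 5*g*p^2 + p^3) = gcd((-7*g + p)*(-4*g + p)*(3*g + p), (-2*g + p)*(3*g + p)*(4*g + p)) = 3*g + p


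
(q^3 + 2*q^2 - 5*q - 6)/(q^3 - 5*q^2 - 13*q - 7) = (q^2 + q - 6)/(q^2 - 6*q - 7)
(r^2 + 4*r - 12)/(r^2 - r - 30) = (-r^2 - 4*r + 12)/(-r^2 + r + 30)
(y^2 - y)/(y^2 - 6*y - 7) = y*(1 - y)/(-y^2 + 6*y + 7)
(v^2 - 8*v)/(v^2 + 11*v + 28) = v*(v - 8)/(v^2 + 11*v + 28)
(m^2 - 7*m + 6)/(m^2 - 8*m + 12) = (m - 1)/(m - 2)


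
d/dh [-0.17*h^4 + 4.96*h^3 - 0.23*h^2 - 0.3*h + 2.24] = -0.68*h^3 + 14.88*h^2 - 0.46*h - 0.3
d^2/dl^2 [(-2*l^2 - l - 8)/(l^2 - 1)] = 2*(-l^3 - 30*l^2 - 3*l - 10)/(l^6 - 3*l^4 + 3*l^2 - 1)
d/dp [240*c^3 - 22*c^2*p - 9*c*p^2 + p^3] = -22*c^2 - 18*c*p + 3*p^2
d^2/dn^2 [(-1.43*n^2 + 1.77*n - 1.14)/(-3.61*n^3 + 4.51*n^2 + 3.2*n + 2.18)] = (37.271806*n^6 - 138.400902*n^5 + 450.30057*n^4 - 293.587422*n^3 - 191.400792*n^2 + 256.958028*n + 39.2176)/(47.045881*n^9 - 176.324313*n^8 + 95.175123*n^7 + 135.633335*n^6 + 128.591028*n^5 - 120.471294*n^4 - 170.070068*n^3 - 131.269572*n^2 - 45.62304*n - 10.360232)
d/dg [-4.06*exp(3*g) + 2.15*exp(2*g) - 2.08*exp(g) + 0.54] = (-12.18*exp(2*g) + 4.3*exp(g) - 2.08)*exp(g)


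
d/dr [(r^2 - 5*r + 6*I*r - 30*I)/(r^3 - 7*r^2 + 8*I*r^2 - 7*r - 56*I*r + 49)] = (-r^4 + r^3*(10 - 12*I) + r^2*(6 + 116*I) + r*(-382 - 420*I) + 1435 + 84*I)/(r^6 + r^5*(-14 + 16*I) + r^4*(-29 - 224*I) + r^3*(1092 + 672*I) + r^2*(-3773 + 1568*I) + r*(-686 - 5488*I) + 2401)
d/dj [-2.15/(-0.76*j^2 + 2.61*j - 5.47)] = (5.6115 - 3.268*j)/(0.76*j^2 - 2.61*j + 5.47)^2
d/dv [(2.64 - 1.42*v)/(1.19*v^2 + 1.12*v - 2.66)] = (1.6898*v^2 - 6.2832*v + 0.8204)/(1.4161*v^4 + 2.6656*v^3 - 5.0764*v^2 - 5.9584*v + 7.0756)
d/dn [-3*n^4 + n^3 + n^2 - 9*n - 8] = -12*n^3 + 3*n^2 + 2*n - 9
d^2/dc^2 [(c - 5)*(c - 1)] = 2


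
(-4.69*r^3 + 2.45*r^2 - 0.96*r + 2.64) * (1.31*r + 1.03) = -6.1439*r^4 - 1.6212*r^3 + 1.2659*r^2 + 2.4696*r + 2.7192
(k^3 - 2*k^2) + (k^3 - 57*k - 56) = 2*k^3 - 2*k^2 - 57*k - 56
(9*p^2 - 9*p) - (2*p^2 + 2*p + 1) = 7*p^2 - 11*p - 1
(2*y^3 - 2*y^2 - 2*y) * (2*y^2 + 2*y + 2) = 4*y^5 - 4*y^3 - 8*y^2 - 4*y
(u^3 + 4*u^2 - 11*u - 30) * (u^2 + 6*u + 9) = u^5 + 10*u^4 + 22*u^3 - 60*u^2 - 279*u - 270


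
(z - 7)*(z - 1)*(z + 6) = z^3 - 2*z^2 - 41*z + 42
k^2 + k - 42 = (k - 6)*(k + 7)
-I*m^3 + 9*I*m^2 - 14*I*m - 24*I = (m - 6)*(m - 4)*(-I*m - I)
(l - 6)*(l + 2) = l^2 - 4*l - 12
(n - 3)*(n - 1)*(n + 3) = n^3 - n^2 - 9*n + 9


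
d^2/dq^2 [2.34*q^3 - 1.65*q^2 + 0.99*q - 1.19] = 14.04*q - 3.3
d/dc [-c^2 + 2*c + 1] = 2 - 2*c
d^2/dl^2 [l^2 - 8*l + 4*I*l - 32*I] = 2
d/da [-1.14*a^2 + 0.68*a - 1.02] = 0.68 - 2.28*a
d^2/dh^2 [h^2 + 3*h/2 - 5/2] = 2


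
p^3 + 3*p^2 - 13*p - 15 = (p - 3)*(p + 1)*(p + 5)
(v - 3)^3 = v^3 - 9*v^2 + 27*v - 27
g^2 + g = g*(g + 1)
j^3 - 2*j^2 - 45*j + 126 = (j - 6)*(j - 3)*(j + 7)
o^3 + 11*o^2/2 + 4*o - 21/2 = (o - 1)*(o + 3)*(o + 7/2)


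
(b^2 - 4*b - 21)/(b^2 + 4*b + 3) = (b - 7)/(b + 1)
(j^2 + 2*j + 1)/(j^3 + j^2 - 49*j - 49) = (j + 1)/(j^2 - 49)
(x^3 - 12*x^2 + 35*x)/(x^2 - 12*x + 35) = x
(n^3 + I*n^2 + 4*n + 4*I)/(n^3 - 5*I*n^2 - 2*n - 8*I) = (n + 2*I)/(n - 4*I)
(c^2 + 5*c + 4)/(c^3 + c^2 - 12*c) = (c + 1)/(c*(c - 3))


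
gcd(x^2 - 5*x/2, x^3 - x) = x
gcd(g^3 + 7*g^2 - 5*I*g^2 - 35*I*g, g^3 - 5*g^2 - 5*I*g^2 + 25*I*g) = g^2 - 5*I*g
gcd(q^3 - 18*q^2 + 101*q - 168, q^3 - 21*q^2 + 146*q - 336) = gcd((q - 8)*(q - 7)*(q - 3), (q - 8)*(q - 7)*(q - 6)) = q^2 - 15*q + 56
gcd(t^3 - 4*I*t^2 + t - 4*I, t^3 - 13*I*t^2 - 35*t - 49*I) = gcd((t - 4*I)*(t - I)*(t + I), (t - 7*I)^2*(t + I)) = t + I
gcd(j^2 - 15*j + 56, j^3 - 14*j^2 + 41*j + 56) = j^2 - 15*j + 56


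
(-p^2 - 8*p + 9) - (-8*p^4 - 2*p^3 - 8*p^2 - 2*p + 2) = 8*p^4 + 2*p^3 + 7*p^2 - 6*p + 7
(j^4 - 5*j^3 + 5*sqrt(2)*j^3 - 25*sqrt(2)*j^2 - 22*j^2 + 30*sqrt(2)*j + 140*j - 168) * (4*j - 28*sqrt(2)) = 4*j^5 - 20*j^4 - 8*sqrt(2)*j^4 - 368*j^3 + 40*sqrt(2)*j^3 + 736*sqrt(2)*j^2 + 1960*j^2 - 3920*sqrt(2)*j - 2352*j + 4704*sqrt(2)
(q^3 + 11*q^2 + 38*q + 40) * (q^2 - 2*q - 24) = q^5 + 9*q^4 - 8*q^3 - 300*q^2 - 992*q - 960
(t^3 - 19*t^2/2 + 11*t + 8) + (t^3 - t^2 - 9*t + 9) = 2*t^3 - 21*t^2/2 + 2*t + 17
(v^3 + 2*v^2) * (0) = 0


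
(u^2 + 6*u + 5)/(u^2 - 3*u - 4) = (u + 5)/(u - 4)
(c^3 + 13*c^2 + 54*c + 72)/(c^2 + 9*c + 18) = c + 4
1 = 1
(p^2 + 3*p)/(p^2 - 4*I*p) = (p + 3)/(p - 4*I)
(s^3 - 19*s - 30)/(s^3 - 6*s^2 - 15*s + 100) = (s^2 + 5*s + 6)/(s^2 - s - 20)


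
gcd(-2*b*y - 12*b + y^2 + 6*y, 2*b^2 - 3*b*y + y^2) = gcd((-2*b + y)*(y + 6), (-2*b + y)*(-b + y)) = -2*b + y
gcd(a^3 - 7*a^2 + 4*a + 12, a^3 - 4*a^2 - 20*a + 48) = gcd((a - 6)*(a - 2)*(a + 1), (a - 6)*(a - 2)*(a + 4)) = a^2 - 8*a + 12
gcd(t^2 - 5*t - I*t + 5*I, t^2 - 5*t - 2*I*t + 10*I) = t - 5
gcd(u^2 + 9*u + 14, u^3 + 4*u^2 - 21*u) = u + 7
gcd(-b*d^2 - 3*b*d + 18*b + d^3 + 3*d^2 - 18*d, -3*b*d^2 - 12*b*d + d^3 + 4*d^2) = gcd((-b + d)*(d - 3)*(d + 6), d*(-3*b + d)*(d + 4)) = 1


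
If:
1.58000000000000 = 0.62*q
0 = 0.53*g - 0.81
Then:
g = 1.53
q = 2.55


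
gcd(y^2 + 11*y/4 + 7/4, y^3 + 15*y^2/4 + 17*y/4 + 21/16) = y + 7/4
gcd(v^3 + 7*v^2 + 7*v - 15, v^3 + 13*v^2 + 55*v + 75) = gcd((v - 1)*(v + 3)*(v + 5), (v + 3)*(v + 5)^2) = v^2 + 8*v + 15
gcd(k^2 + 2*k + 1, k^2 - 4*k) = 1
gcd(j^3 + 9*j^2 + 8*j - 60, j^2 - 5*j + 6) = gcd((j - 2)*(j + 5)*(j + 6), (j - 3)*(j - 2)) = j - 2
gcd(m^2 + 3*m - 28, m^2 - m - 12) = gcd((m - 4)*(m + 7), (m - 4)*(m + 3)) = m - 4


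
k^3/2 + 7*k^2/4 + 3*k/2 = k*(k/2 + 1)*(k + 3/2)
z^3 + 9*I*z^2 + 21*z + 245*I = (z - 5*I)*(z + 7*I)^2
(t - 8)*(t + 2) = t^2 - 6*t - 16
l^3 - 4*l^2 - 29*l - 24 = (l - 8)*(l + 1)*(l + 3)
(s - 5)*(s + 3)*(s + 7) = s^3 + 5*s^2 - 29*s - 105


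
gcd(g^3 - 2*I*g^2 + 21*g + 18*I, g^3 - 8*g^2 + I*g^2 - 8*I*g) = g + I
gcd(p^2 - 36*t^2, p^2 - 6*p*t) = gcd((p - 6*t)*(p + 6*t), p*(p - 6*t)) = p - 6*t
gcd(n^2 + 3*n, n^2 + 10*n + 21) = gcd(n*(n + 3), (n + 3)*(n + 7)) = n + 3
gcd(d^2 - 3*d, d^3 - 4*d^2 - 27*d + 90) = d - 3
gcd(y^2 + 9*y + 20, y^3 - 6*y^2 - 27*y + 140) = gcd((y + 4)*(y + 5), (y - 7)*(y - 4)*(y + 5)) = y + 5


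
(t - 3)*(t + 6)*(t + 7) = t^3 + 10*t^2 + 3*t - 126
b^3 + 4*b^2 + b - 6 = (b - 1)*(b + 2)*(b + 3)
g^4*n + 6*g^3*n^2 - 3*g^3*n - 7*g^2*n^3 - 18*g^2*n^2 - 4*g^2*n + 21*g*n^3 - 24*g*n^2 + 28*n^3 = (g - 4)*(g - n)*(g + 7*n)*(g*n + n)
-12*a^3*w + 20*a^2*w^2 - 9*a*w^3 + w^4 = w*(-6*a + w)*(-2*a + w)*(-a + w)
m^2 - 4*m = m*(m - 4)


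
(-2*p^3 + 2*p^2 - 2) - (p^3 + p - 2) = -3*p^3 + 2*p^2 - p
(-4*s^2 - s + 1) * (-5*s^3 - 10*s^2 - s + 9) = 20*s^5 + 45*s^4 + 9*s^3 - 45*s^2 - 10*s + 9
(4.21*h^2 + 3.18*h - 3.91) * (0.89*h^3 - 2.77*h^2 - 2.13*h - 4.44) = 3.7469*h^5 - 8.8315*h^4 - 21.2558*h^3 - 14.6351*h^2 - 5.7909*h + 17.3604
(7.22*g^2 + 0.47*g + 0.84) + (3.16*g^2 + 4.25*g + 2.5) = 10.38*g^2 + 4.72*g + 3.34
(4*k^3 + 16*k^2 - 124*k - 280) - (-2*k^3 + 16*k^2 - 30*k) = 6*k^3 - 94*k - 280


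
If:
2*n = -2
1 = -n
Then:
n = -1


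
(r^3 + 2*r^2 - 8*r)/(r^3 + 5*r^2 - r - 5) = r*(r^2 + 2*r - 8)/(r^3 + 5*r^2 - r - 5)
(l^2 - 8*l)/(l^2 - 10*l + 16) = l/(l - 2)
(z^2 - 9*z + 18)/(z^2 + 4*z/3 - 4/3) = 3*(z^2 - 9*z + 18)/(3*z^2 + 4*z - 4)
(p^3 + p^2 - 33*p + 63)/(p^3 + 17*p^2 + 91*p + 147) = (p^2 - 6*p + 9)/(p^2 + 10*p + 21)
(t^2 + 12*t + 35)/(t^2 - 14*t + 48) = (t^2 + 12*t + 35)/(t^2 - 14*t + 48)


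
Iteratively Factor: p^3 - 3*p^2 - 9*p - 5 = (p - 5)*(p^2 + 2*p + 1) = (p - 5)*(p + 1)*(p + 1)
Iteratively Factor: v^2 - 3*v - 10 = (v + 2)*(v - 5)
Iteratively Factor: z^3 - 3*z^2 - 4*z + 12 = (z - 2)*(z^2 - z - 6) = (z - 2)*(z + 2)*(z - 3)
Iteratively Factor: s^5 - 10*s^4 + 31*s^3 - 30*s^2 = (s - 2)*(s^4 - 8*s^3 + 15*s^2) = (s - 5)*(s - 2)*(s^3 - 3*s^2) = (s - 5)*(s - 3)*(s - 2)*(s^2) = s*(s - 5)*(s - 3)*(s - 2)*(s)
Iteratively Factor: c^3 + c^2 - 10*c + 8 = (c - 2)*(c^2 + 3*c - 4) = (c - 2)*(c - 1)*(c + 4)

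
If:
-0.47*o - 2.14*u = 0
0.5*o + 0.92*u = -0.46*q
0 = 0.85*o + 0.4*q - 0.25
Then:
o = 0.42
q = -0.27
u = -0.09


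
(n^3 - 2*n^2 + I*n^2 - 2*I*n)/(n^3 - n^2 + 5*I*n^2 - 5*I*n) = (n^2 + n*(-2 + I) - 2*I)/(n^2 + n*(-1 + 5*I) - 5*I)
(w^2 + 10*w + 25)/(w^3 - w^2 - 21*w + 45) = (w + 5)/(w^2 - 6*w + 9)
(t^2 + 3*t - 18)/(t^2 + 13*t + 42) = (t - 3)/(t + 7)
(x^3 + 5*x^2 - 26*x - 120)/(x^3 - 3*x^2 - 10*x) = (x^2 + 10*x + 24)/(x*(x + 2))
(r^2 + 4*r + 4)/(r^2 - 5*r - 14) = (r + 2)/(r - 7)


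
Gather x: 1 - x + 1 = 2 - x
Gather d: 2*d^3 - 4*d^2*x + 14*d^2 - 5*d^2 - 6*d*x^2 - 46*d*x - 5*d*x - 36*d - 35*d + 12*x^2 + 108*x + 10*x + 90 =2*d^3 + d^2*(9 - 4*x) + d*(-6*x^2 - 51*x - 71) + 12*x^2 + 118*x + 90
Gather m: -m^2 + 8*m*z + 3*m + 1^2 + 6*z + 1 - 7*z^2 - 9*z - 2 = -m^2 + m*(8*z + 3) - 7*z^2 - 3*z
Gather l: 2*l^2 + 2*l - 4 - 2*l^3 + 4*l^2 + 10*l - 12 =-2*l^3 + 6*l^2 + 12*l - 16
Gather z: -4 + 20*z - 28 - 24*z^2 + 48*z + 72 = -24*z^2 + 68*z + 40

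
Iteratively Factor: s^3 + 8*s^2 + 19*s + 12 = (s + 3)*(s^2 + 5*s + 4) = (s + 1)*(s + 3)*(s + 4)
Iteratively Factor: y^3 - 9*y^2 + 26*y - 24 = (y - 2)*(y^2 - 7*y + 12) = (y - 3)*(y - 2)*(y - 4)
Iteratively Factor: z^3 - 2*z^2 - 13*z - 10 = (z - 5)*(z^2 + 3*z + 2) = (z - 5)*(z + 1)*(z + 2)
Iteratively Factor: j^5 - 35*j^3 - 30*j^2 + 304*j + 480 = (j + 3)*(j^4 - 3*j^3 - 26*j^2 + 48*j + 160) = (j - 5)*(j + 3)*(j^3 + 2*j^2 - 16*j - 32) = (j - 5)*(j - 4)*(j + 3)*(j^2 + 6*j + 8) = (j - 5)*(j - 4)*(j + 2)*(j + 3)*(j + 4)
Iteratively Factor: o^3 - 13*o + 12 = (o + 4)*(o^2 - 4*o + 3) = (o - 3)*(o + 4)*(o - 1)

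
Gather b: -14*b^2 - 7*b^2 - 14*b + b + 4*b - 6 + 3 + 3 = -21*b^2 - 9*b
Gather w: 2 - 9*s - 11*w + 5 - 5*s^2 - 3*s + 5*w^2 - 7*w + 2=-5*s^2 - 12*s + 5*w^2 - 18*w + 9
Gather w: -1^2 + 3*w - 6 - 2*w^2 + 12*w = -2*w^2 + 15*w - 7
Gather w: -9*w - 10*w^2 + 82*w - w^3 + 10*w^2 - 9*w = -w^3 + 64*w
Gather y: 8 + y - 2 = y + 6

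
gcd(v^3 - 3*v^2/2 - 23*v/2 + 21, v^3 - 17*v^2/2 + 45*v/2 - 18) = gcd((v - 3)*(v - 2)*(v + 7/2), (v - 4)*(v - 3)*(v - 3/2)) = v - 3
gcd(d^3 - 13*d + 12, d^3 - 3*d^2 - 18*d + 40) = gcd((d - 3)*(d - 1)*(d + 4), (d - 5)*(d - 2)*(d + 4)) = d + 4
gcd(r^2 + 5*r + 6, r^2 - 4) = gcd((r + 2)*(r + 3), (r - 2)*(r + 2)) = r + 2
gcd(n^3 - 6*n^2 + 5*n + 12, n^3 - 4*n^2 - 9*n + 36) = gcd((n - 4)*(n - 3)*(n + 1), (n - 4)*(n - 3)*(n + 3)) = n^2 - 7*n + 12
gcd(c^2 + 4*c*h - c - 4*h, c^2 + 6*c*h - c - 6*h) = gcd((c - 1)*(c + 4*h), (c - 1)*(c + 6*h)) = c - 1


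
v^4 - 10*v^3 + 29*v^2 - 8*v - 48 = (v - 4)^2*(v - 3)*(v + 1)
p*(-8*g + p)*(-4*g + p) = 32*g^2*p - 12*g*p^2 + p^3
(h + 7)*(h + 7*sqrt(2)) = h^2 + 7*h + 7*sqrt(2)*h + 49*sqrt(2)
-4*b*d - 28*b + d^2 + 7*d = (-4*b + d)*(d + 7)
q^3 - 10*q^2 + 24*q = q*(q - 6)*(q - 4)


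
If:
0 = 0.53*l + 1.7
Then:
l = -3.21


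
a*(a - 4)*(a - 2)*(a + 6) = a^4 - 28*a^2 + 48*a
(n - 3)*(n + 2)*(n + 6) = n^3 + 5*n^2 - 12*n - 36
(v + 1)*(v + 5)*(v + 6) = v^3 + 12*v^2 + 41*v + 30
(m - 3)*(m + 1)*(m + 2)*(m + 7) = m^4 + 7*m^3 - 7*m^2 - 55*m - 42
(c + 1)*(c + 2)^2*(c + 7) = c^4 + 12*c^3 + 43*c^2 + 60*c + 28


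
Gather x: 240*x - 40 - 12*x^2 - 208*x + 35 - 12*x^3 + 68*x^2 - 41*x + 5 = -12*x^3 + 56*x^2 - 9*x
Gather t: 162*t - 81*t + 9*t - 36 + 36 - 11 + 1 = 90*t - 10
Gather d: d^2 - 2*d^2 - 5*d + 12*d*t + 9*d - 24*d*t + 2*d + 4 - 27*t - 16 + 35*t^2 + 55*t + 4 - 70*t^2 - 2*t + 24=-d^2 + d*(6 - 12*t) - 35*t^2 + 26*t + 16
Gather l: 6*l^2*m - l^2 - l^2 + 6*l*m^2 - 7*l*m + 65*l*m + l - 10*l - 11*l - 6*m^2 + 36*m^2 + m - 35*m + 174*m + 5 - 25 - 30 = l^2*(6*m - 2) + l*(6*m^2 + 58*m - 20) + 30*m^2 + 140*m - 50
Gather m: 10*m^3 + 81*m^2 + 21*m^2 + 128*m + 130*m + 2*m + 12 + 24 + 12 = 10*m^3 + 102*m^2 + 260*m + 48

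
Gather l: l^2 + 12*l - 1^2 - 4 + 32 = l^2 + 12*l + 27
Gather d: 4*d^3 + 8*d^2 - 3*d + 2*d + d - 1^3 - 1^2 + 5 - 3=4*d^3 + 8*d^2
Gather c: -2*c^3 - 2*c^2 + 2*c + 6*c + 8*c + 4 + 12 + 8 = -2*c^3 - 2*c^2 + 16*c + 24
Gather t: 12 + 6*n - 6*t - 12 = 6*n - 6*t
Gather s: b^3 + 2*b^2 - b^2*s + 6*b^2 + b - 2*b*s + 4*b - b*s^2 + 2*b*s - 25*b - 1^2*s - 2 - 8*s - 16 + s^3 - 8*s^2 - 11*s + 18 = b^3 + 8*b^2 - 20*b + s^3 + s^2*(-b - 8) + s*(-b^2 - 20)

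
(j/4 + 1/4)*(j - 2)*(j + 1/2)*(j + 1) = j^4/4 + j^3/8 - 3*j^2/4 - 7*j/8 - 1/4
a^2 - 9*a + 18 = (a - 6)*(a - 3)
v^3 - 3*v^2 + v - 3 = (v - 3)*(v - I)*(v + I)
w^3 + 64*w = w*(w - 8*I)*(w + 8*I)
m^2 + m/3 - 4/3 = (m - 1)*(m + 4/3)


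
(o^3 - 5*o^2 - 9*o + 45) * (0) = 0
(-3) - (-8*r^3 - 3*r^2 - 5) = 8*r^3 + 3*r^2 + 2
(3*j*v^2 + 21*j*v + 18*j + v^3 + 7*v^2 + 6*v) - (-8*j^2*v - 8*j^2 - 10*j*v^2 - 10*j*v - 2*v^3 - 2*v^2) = 8*j^2*v + 8*j^2 + 13*j*v^2 + 31*j*v + 18*j + 3*v^3 + 9*v^2 + 6*v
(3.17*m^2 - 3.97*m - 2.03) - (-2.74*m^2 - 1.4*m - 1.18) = 5.91*m^2 - 2.57*m - 0.85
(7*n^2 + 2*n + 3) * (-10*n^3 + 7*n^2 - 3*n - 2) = -70*n^5 + 29*n^4 - 37*n^3 + n^2 - 13*n - 6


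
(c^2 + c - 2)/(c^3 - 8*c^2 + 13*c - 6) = (c + 2)/(c^2 - 7*c + 6)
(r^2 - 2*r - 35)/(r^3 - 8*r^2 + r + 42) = (r + 5)/(r^2 - r - 6)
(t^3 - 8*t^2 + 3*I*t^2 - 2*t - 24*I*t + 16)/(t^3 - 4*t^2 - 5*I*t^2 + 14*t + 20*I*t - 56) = (t^2 + t*(-8 + I) - 8*I)/(t^2 - t*(4 + 7*I) + 28*I)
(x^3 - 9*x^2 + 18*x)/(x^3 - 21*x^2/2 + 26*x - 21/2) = 2*x*(x - 6)/(2*x^2 - 15*x + 7)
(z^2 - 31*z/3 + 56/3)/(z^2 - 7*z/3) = (z - 8)/z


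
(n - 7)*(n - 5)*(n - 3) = n^3 - 15*n^2 + 71*n - 105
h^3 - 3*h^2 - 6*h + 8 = (h - 4)*(h - 1)*(h + 2)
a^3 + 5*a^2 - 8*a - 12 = (a - 2)*(a + 1)*(a + 6)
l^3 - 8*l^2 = l^2*(l - 8)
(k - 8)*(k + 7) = k^2 - k - 56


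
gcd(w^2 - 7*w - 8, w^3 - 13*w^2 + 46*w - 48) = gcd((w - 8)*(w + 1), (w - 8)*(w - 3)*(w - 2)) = w - 8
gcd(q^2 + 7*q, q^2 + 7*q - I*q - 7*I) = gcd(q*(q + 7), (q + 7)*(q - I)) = q + 7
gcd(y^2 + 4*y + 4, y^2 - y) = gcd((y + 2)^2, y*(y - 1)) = 1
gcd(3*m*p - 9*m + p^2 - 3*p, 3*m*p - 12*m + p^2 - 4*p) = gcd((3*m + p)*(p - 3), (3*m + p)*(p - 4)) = 3*m + p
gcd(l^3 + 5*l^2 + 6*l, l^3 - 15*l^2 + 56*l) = l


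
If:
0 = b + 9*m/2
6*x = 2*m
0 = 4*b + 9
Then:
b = -9/4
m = 1/2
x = 1/6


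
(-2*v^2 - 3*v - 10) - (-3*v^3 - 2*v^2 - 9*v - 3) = 3*v^3 + 6*v - 7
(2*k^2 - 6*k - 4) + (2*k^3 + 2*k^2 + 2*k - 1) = 2*k^3 + 4*k^2 - 4*k - 5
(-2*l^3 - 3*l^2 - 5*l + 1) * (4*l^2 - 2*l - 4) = -8*l^5 - 8*l^4 - 6*l^3 + 26*l^2 + 18*l - 4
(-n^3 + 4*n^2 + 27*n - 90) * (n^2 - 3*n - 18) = -n^5 + 7*n^4 + 33*n^3 - 243*n^2 - 216*n + 1620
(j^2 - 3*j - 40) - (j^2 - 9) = -3*j - 31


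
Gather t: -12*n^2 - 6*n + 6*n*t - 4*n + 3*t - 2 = -12*n^2 - 10*n + t*(6*n + 3) - 2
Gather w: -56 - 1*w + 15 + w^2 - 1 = w^2 - w - 42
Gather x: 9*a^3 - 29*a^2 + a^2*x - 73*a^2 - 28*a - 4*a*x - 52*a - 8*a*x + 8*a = 9*a^3 - 102*a^2 - 72*a + x*(a^2 - 12*a)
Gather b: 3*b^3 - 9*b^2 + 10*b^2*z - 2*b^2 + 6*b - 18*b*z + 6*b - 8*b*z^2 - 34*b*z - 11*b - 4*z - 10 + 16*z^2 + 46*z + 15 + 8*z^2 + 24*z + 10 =3*b^3 + b^2*(10*z - 11) + b*(-8*z^2 - 52*z + 1) + 24*z^2 + 66*z + 15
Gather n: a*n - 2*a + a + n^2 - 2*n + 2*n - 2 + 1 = a*n - a + n^2 - 1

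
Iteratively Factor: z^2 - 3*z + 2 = (z - 1)*(z - 2)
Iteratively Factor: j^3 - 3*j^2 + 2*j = (j)*(j^2 - 3*j + 2) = j*(j - 1)*(j - 2)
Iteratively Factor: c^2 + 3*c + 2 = (c + 2)*(c + 1)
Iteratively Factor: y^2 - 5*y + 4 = (y - 4)*(y - 1)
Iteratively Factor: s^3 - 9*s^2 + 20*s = (s)*(s^2 - 9*s + 20) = s*(s - 4)*(s - 5)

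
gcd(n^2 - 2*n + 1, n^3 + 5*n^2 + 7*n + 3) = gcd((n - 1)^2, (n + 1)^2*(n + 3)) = 1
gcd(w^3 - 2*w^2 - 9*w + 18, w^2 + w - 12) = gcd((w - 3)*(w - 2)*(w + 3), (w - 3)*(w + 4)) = w - 3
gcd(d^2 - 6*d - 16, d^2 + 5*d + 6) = d + 2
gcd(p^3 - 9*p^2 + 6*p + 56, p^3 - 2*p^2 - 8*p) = p^2 - 2*p - 8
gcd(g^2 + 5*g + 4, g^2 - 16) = g + 4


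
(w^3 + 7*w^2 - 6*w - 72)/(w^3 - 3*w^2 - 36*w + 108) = (w + 4)/(w - 6)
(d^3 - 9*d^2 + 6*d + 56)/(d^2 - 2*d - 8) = d - 7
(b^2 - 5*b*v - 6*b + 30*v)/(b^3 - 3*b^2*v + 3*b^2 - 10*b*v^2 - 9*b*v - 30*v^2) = (b - 6)/(b^2 + 2*b*v + 3*b + 6*v)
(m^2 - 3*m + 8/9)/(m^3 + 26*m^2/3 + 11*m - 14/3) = (m - 8/3)/(m^2 + 9*m + 14)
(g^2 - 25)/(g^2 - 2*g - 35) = (g - 5)/(g - 7)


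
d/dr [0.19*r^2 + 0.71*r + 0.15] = 0.38*r + 0.71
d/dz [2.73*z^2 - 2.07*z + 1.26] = 5.46*z - 2.07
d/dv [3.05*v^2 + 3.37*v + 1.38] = 6.1*v + 3.37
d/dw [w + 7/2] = 1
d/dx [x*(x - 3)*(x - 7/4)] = 3*x^2 - 19*x/2 + 21/4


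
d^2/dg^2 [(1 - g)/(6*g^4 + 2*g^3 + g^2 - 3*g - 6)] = 6*(-72*g^4 - 128*g^3 - 118*g^2 - 36*g - 11)/(216*g^9 + 864*g^8 + 2124*g^7 + 3752*g^6 + 4914*g^5 + 5040*g^4 + 3969*g^3 + 2322*g^2 + 972*g + 216)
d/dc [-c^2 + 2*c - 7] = 2 - 2*c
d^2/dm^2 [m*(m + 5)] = 2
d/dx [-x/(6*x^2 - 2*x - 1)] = (6*x^2 + 1)/(36*x^4 - 24*x^3 - 8*x^2 + 4*x + 1)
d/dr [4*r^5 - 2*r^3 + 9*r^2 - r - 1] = 20*r^4 - 6*r^2 + 18*r - 1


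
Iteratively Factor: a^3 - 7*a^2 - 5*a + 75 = (a + 3)*(a^2 - 10*a + 25) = (a - 5)*(a + 3)*(a - 5)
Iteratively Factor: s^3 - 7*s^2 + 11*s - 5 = (s - 1)*(s^2 - 6*s + 5) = (s - 1)^2*(s - 5)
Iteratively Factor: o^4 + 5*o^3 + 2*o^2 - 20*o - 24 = (o + 3)*(o^3 + 2*o^2 - 4*o - 8) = (o + 2)*(o + 3)*(o^2 - 4) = (o + 2)^2*(o + 3)*(o - 2)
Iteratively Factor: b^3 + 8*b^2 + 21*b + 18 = (b + 3)*(b^2 + 5*b + 6) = (b + 3)^2*(b + 2)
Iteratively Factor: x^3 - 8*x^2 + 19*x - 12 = (x - 3)*(x^2 - 5*x + 4) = (x - 4)*(x - 3)*(x - 1)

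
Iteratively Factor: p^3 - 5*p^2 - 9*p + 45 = (p + 3)*(p^2 - 8*p + 15) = (p - 3)*(p + 3)*(p - 5)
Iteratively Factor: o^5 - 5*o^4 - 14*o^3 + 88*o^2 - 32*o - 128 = (o + 4)*(o^4 - 9*o^3 + 22*o^2 - 32) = (o - 4)*(o + 4)*(o^3 - 5*o^2 + 2*o + 8) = (o - 4)^2*(o + 4)*(o^2 - o - 2) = (o - 4)^2*(o - 2)*(o + 4)*(o + 1)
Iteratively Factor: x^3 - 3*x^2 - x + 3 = (x + 1)*(x^2 - 4*x + 3) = (x - 1)*(x + 1)*(x - 3)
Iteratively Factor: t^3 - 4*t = (t - 2)*(t^2 + 2*t) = t*(t - 2)*(t + 2)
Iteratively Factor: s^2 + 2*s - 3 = (s + 3)*(s - 1)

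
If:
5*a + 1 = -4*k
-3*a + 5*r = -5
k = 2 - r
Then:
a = -5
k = 6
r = -4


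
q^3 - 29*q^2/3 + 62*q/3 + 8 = (q - 6)*(q - 4)*(q + 1/3)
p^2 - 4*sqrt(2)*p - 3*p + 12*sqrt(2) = (p - 3)*(p - 4*sqrt(2))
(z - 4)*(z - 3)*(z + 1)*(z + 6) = z^4 - 31*z^2 + 42*z + 72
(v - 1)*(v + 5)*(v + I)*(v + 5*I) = v^4 + 4*v^3 + 6*I*v^3 - 10*v^2 + 24*I*v^2 - 20*v - 30*I*v + 25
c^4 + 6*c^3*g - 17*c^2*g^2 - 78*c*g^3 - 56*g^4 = (c - 4*g)*(c + g)*(c + 2*g)*(c + 7*g)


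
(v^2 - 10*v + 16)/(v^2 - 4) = (v - 8)/(v + 2)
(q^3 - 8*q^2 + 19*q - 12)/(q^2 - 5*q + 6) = (q^2 - 5*q + 4)/(q - 2)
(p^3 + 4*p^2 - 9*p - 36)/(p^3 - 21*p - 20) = (p^2 - 9)/(p^2 - 4*p - 5)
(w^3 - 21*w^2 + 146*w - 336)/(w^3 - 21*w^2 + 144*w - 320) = (w^2 - 13*w + 42)/(w^2 - 13*w + 40)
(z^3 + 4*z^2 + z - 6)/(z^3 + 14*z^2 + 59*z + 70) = (z^2 + 2*z - 3)/(z^2 + 12*z + 35)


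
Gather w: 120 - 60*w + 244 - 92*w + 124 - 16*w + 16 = 504 - 168*w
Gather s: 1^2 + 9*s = 9*s + 1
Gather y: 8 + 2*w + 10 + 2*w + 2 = 4*w + 20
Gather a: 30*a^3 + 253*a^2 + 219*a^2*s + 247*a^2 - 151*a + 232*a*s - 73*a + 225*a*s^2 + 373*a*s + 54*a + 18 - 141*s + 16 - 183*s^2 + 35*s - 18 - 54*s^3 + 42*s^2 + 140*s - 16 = 30*a^3 + a^2*(219*s + 500) + a*(225*s^2 + 605*s - 170) - 54*s^3 - 141*s^2 + 34*s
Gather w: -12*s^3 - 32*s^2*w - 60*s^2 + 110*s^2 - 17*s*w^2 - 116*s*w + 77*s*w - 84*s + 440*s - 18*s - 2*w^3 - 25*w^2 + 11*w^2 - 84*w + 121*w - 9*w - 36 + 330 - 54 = -12*s^3 + 50*s^2 + 338*s - 2*w^3 + w^2*(-17*s - 14) + w*(-32*s^2 - 39*s + 28) + 240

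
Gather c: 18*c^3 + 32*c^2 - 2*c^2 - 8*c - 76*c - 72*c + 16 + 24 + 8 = 18*c^3 + 30*c^2 - 156*c + 48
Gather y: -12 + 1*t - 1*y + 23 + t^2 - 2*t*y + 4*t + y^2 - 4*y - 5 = t^2 + 5*t + y^2 + y*(-2*t - 5) + 6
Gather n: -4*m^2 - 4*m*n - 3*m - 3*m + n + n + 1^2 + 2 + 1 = -4*m^2 - 6*m + n*(2 - 4*m) + 4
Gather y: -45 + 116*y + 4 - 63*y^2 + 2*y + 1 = -63*y^2 + 118*y - 40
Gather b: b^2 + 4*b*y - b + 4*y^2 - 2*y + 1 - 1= b^2 + b*(4*y - 1) + 4*y^2 - 2*y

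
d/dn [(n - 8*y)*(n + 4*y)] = 2*n - 4*y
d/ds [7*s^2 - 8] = 14*s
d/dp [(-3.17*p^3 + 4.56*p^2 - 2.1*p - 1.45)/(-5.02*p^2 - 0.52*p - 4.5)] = (15.9134*p^4 + 3.2968*p^3 + 29.8818*p^2 - 55.598*p + 8.696)/(25.2004*p^4 + 5.2208*p^3 + 45.4504*p^2 + 4.68*p + 20.25)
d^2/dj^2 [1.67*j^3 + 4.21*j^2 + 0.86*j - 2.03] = 10.02*j + 8.42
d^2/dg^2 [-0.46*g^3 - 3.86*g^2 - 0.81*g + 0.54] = -2.76*g - 7.72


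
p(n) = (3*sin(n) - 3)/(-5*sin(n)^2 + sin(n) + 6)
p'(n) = (10*sin(n)*cos(n) - cos(n))*(3*sin(n) - 3)/(-5*sin(n)^2 + sin(n) + 6)^2 + 3*cos(n)/(-5*sin(n)^2 + sin(n) + 6)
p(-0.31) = -0.75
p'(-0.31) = 1.10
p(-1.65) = -173.97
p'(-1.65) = -4391.19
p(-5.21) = -0.12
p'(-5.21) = 0.33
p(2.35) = -0.21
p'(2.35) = -0.29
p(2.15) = -0.15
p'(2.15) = -0.31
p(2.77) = -0.33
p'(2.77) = -0.35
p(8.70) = -0.23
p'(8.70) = -0.29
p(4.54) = -36.77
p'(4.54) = -425.88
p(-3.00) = -0.59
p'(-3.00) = -0.76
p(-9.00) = -0.89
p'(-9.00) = -1.46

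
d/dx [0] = 0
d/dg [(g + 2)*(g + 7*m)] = 2*g + 7*m + 2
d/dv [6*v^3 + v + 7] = 18*v^2 + 1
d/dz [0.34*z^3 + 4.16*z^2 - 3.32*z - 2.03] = 1.02*z^2 + 8.32*z - 3.32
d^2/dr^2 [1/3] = 0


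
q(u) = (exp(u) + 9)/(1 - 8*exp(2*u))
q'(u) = exp(u)/(1 - 8*exp(2*u)) + 16*(exp(u) + 9)*exp(2*u)/(1 - 8*exp(2*u))^2 = (16*(exp(u) + 9)*exp(u) - 8*exp(2*u) + 1)*exp(u)/(8*exp(2*u) - 1)^2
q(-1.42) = 17.35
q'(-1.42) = 30.91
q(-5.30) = 9.01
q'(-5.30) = 0.01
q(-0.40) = -3.73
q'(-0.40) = 10.07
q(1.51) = -0.08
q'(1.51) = 0.14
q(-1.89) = 11.20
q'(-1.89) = 5.19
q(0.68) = -0.36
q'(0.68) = 0.69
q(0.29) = -0.78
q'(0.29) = 1.57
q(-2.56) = 9.53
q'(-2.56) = 1.04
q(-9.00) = 9.00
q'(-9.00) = 0.00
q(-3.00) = 9.23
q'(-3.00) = 0.42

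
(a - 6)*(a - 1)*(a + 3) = a^3 - 4*a^2 - 15*a + 18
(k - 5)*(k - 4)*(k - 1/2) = k^3 - 19*k^2/2 + 49*k/2 - 10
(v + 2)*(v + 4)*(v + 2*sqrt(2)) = v^3 + 2*sqrt(2)*v^2 + 6*v^2 + 8*v + 12*sqrt(2)*v + 16*sqrt(2)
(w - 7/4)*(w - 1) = w^2 - 11*w/4 + 7/4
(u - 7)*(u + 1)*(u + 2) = u^3 - 4*u^2 - 19*u - 14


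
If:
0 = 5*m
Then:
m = 0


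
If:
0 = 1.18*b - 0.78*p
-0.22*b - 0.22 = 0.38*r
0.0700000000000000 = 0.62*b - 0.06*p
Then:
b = 0.13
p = 0.20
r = -0.66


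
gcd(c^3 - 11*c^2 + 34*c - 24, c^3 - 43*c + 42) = c^2 - 7*c + 6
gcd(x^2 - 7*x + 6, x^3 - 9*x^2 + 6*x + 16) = 1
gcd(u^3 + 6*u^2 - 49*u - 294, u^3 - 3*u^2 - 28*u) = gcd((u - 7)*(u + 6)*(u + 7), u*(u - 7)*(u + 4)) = u - 7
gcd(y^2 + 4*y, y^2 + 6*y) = y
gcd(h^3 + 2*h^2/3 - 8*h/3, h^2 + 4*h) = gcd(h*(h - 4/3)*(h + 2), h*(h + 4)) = h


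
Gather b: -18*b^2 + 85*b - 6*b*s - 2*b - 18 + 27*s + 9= -18*b^2 + b*(83 - 6*s) + 27*s - 9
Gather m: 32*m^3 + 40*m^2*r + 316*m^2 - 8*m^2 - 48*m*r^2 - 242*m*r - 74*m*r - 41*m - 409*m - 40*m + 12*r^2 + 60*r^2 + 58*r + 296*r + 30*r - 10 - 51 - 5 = 32*m^3 + m^2*(40*r + 308) + m*(-48*r^2 - 316*r - 490) + 72*r^2 + 384*r - 66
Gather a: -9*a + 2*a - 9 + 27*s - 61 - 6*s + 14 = -7*a + 21*s - 56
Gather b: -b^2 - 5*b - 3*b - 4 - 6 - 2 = -b^2 - 8*b - 12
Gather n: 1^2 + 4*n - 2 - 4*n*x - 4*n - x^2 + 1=-4*n*x - x^2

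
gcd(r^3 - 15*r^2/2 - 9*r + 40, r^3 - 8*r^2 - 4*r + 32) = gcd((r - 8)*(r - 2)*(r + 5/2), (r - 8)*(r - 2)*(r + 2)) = r^2 - 10*r + 16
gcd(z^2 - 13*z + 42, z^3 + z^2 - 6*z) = 1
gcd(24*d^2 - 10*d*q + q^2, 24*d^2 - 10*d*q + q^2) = 24*d^2 - 10*d*q + q^2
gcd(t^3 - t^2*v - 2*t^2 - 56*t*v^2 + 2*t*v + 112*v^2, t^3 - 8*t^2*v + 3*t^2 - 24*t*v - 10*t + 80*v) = t^2 - 8*t*v - 2*t + 16*v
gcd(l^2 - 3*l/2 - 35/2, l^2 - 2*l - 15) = l - 5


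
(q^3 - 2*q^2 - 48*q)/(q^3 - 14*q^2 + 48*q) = (q + 6)/(q - 6)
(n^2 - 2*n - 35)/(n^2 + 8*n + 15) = (n - 7)/(n + 3)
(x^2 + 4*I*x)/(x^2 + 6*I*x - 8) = x/(x + 2*I)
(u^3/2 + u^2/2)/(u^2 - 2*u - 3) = u^2/(2*(u - 3))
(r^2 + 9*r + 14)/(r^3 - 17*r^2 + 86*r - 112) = (r^2 + 9*r + 14)/(r^3 - 17*r^2 + 86*r - 112)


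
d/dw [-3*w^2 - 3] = -6*w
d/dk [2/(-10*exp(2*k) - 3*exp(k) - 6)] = (40*exp(k) + 6)*exp(k)/(10*exp(2*k) + 3*exp(k) + 6)^2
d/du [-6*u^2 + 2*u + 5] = 2 - 12*u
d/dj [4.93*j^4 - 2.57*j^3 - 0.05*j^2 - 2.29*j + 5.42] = 19.72*j^3 - 7.71*j^2 - 0.1*j - 2.29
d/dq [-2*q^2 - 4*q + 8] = -4*q - 4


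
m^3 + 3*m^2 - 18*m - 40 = (m - 4)*(m + 2)*(m + 5)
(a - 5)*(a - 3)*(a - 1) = a^3 - 9*a^2 + 23*a - 15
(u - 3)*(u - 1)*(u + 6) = u^3 + 2*u^2 - 21*u + 18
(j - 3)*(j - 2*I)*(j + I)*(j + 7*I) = j^4 - 3*j^3 + 6*I*j^3 + 9*j^2 - 18*I*j^2 - 27*j + 14*I*j - 42*I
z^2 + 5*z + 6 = (z + 2)*(z + 3)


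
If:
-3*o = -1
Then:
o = 1/3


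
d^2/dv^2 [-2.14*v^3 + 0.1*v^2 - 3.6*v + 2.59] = 0.2 - 12.84*v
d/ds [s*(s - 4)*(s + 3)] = 3*s^2 - 2*s - 12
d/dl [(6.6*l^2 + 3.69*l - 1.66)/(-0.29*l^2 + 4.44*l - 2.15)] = (30.3741*l^2 - 29.3428*l - 0.563099999999999)/(0.0841*l^4 - 2.5752*l^3 + 20.9606*l^2 - 19.092*l + 4.6225)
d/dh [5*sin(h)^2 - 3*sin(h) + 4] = (10*sin(h) - 3)*cos(h)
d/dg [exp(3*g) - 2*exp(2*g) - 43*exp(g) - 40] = (3*exp(2*g) - 4*exp(g) - 43)*exp(g)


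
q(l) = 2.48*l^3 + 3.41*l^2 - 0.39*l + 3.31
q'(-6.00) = 226.53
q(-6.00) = -407.27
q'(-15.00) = 1571.31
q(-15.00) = -7593.59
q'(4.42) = 175.11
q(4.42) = 282.36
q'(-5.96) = 223.24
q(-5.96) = -398.27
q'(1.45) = 25.14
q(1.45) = 17.47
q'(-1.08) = 0.92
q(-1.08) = 4.58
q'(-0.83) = -0.93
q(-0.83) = 4.56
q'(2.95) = 84.48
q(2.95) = 95.50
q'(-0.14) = -1.20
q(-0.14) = 3.42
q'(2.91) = 82.46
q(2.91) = 92.16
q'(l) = 7.44*l^2 + 6.82*l - 0.39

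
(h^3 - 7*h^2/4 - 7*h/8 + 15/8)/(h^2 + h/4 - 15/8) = (2*h^2 - h - 3)/(2*h + 3)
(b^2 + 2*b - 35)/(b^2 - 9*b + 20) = (b + 7)/(b - 4)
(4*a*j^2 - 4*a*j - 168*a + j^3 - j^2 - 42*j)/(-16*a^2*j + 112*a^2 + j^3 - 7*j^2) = (-j - 6)/(4*a - j)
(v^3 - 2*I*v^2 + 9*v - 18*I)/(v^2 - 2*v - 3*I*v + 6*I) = (v^2 + I*v + 6)/(v - 2)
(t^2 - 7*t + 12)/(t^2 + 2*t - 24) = (t - 3)/(t + 6)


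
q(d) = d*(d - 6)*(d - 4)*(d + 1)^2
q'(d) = d*(d - 6)*(d - 4)*(2*d + 2) + d*(d - 6)*(d + 1)^2 + d*(d - 4)*(d + 1)^2 + (d - 6)*(d - 4)*(d + 1)^2 = 5*d^4 - 32*d^3 + 15*d^2 + 76*d + 24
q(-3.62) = -1821.55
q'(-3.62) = 2322.09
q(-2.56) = -349.84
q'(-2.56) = 679.36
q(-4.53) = -5070.20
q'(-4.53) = 5067.78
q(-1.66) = -31.35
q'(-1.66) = 123.52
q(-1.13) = -0.70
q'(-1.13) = 11.60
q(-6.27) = -21943.39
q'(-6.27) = 15752.43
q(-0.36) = -4.09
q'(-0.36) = 0.16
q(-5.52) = -12368.17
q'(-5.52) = 10086.05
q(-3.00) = -756.00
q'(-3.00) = 1200.00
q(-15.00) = -1173060.00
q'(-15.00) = 363384.00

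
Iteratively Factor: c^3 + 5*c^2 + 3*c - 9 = (c - 1)*(c^2 + 6*c + 9) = (c - 1)*(c + 3)*(c + 3)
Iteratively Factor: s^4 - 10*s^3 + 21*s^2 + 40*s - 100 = (s - 2)*(s^3 - 8*s^2 + 5*s + 50) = (s - 2)*(s + 2)*(s^2 - 10*s + 25) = (s - 5)*(s - 2)*(s + 2)*(s - 5)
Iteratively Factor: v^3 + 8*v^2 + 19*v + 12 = (v + 4)*(v^2 + 4*v + 3) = (v + 1)*(v + 4)*(v + 3)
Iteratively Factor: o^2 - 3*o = (o - 3)*(o)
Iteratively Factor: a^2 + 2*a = (a)*(a + 2)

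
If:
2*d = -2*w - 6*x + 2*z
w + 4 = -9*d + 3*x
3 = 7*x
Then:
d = -z/8 - 5/28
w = 9*z/8 - 31/28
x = 3/7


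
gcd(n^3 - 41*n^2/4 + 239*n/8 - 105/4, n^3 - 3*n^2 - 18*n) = n - 6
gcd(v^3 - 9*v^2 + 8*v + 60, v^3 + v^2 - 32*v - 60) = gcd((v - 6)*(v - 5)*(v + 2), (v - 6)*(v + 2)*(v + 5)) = v^2 - 4*v - 12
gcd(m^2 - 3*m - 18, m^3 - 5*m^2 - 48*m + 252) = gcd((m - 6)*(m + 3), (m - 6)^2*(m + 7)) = m - 6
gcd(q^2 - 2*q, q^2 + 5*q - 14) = q - 2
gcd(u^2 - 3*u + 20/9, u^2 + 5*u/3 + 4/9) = 1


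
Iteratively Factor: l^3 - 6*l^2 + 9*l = (l)*(l^2 - 6*l + 9) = l*(l - 3)*(l - 3)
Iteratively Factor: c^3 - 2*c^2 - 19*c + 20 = (c - 1)*(c^2 - c - 20) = (c - 1)*(c + 4)*(c - 5)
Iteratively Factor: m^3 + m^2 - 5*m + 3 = (m - 1)*(m^2 + 2*m - 3) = (m - 1)^2*(m + 3)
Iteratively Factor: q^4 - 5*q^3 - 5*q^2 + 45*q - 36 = (q - 3)*(q^3 - 2*q^2 - 11*q + 12) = (q - 3)*(q - 1)*(q^2 - q - 12) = (q - 3)*(q - 1)*(q + 3)*(q - 4)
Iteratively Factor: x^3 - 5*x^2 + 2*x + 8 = (x - 4)*(x^2 - x - 2) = (x - 4)*(x - 2)*(x + 1)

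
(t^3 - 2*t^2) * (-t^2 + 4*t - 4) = -t^5 + 6*t^4 - 12*t^3 + 8*t^2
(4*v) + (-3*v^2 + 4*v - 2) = -3*v^2 + 8*v - 2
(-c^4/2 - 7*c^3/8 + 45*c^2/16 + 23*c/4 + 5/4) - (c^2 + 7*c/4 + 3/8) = -c^4/2 - 7*c^3/8 + 29*c^2/16 + 4*c + 7/8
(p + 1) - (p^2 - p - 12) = -p^2 + 2*p + 13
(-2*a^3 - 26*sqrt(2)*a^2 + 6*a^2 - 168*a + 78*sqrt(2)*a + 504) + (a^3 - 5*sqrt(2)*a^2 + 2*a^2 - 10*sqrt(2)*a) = -a^3 - 31*sqrt(2)*a^2 + 8*a^2 - 168*a + 68*sqrt(2)*a + 504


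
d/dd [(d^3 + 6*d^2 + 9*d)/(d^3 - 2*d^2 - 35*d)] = 8*(-d^2 - 11*d - 24)/(d^4 - 4*d^3 - 66*d^2 + 140*d + 1225)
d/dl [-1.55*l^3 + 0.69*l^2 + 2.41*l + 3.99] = -4.65*l^2 + 1.38*l + 2.41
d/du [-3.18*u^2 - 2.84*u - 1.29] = -6.36*u - 2.84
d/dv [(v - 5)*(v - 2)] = 2*v - 7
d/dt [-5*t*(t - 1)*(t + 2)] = -15*t^2 - 10*t + 10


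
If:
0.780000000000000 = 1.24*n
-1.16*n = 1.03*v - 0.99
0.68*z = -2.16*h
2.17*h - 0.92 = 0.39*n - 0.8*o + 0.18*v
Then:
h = -0.314814814814815*z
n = 0.63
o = 0.853935185185185*z + 1.51351980895709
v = 0.25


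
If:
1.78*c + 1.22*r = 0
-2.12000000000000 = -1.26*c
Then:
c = 1.68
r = -2.45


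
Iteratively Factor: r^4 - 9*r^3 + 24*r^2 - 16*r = (r)*(r^3 - 9*r^2 + 24*r - 16) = r*(r - 1)*(r^2 - 8*r + 16) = r*(r - 4)*(r - 1)*(r - 4)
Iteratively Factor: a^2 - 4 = (a + 2)*(a - 2)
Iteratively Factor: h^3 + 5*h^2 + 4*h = (h)*(h^2 + 5*h + 4) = h*(h + 4)*(h + 1)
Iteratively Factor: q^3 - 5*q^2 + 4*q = (q - 1)*(q^2 - 4*q) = q*(q - 1)*(q - 4)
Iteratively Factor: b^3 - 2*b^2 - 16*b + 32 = (b + 4)*(b^2 - 6*b + 8) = (b - 2)*(b + 4)*(b - 4)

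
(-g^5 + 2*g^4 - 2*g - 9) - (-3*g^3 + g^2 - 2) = -g^5 + 2*g^4 + 3*g^3 - g^2 - 2*g - 7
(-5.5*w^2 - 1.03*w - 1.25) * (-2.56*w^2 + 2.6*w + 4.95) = 14.08*w^4 - 11.6632*w^3 - 26.703*w^2 - 8.3485*w - 6.1875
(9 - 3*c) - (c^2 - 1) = -c^2 - 3*c + 10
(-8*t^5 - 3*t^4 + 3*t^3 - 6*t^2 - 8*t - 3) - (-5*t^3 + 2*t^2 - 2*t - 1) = -8*t^5 - 3*t^4 + 8*t^3 - 8*t^2 - 6*t - 2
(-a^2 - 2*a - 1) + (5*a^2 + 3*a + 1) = 4*a^2 + a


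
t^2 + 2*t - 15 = (t - 3)*(t + 5)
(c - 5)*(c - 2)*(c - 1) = c^3 - 8*c^2 + 17*c - 10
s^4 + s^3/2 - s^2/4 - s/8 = s*(s - 1/2)*(s + 1/2)^2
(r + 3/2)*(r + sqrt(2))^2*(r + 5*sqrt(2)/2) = r^4 + 3*r^3/2 + 9*sqrt(2)*r^3/2 + 27*sqrt(2)*r^2/4 + 12*r^2 + 5*sqrt(2)*r + 18*r + 15*sqrt(2)/2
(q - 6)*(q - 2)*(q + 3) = q^3 - 5*q^2 - 12*q + 36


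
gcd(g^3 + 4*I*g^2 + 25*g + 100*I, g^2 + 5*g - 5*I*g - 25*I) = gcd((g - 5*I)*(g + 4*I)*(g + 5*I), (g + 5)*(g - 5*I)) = g - 5*I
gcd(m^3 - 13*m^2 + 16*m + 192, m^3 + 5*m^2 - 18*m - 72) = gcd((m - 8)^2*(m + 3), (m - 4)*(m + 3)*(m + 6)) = m + 3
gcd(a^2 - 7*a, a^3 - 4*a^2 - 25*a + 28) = a - 7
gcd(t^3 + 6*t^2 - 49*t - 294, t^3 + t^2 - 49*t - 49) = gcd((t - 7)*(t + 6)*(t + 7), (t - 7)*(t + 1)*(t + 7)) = t^2 - 49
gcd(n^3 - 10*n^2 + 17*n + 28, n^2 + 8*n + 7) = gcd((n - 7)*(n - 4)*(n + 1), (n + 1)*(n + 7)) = n + 1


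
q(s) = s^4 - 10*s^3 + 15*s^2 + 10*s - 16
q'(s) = 4*s^3 - 30*s^2 + 30*s + 10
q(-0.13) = -17.02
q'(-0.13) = 5.58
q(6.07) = -281.57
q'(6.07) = -18.65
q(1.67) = 3.74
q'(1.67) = -4.94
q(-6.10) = 4135.54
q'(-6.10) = -2197.22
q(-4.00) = 1080.00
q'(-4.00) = -846.00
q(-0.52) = -15.66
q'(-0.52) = -14.27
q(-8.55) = 12589.28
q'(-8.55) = -4939.68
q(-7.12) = 6852.58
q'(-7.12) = -3168.21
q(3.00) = -40.00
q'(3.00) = -62.00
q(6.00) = -280.00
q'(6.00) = -26.00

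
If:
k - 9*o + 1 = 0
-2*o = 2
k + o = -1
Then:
No Solution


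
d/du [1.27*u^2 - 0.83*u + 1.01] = 2.54*u - 0.83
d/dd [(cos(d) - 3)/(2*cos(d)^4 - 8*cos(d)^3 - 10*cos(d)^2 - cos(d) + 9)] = (3*(1 - cos(2*d))^2/2 + 30*cos(d) + 37*cos(2*d) - 10*cos(3*d) + 25)*sin(d)/(-2*cos(d)^4 + 8*cos(d)^3 + 10*cos(d)^2 + cos(d) - 9)^2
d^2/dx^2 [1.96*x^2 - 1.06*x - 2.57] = 3.92000000000000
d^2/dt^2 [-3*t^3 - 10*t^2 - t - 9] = -18*t - 20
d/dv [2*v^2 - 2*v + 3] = 4*v - 2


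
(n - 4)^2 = n^2 - 8*n + 16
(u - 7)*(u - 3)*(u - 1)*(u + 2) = u^4 - 9*u^3 + 9*u^2 + 41*u - 42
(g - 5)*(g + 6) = g^2 + g - 30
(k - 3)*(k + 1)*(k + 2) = k^3 - 7*k - 6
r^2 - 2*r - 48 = (r - 8)*(r + 6)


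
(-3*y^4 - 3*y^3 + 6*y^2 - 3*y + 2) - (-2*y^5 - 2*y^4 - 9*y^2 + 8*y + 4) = 2*y^5 - y^4 - 3*y^3 + 15*y^2 - 11*y - 2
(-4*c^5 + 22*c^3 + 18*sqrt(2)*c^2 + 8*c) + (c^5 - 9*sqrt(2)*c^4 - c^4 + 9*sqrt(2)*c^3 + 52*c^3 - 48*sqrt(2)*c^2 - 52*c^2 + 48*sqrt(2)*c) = -3*c^5 - 9*sqrt(2)*c^4 - c^4 + 9*sqrt(2)*c^3 + 74*c^3 - 52*c^2 - 30*sqrt(2)*c^2 + 8*c + 48*sqrt(2)*c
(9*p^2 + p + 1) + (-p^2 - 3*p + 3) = 8*p^2 - 2*p + 4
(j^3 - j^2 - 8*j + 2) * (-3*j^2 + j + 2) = -3*j^5 + 4*j^4 + 25*j^3 - 16*j^2 - 14*j + 4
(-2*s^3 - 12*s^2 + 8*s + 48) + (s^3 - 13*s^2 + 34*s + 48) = -s^3 - 25*s^2 + 42*s + 96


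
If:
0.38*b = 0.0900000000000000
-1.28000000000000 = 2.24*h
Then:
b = 0.24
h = -0.57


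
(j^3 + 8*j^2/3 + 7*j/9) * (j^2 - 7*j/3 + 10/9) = j^5 + j^4/3 - 13*j^3/3 + 31*j^2/27 + 70*j/81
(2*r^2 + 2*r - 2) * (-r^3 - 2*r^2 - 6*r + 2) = -2*r^5 - 6*r^4 - 14*r^3 - 4*r^2 + 16*r - 4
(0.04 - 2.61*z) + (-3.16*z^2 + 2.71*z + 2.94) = -3.16*z^2 + 0.1*z + 2.98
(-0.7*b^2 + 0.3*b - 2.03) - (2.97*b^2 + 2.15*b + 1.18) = -3.67*b^2 - 1.85*b - 3.21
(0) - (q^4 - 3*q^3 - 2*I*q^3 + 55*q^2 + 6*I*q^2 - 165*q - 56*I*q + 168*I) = -q^4 + 3*q^3 + 2*I*q^3 - 55*q^2 - 6*I*q^2 + 165*q + 56*I*q - 168*I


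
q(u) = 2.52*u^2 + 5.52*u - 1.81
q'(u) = 5.04*u + 5.52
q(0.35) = 0.43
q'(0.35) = 7.28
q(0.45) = 1.18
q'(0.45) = 7.79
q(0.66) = 2.93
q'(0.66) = 8.85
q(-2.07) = -2.44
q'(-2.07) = -4.91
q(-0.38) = -3.54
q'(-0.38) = 3.60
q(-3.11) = 5.40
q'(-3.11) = -10.15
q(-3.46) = 9.26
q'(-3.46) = -11.92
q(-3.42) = 8.79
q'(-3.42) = -11.72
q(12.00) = 427.31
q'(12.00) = 66.00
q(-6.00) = 55.79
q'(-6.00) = -24.72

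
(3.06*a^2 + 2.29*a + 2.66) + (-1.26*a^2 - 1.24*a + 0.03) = 1.8*a^2 + 1.05*a + 2.69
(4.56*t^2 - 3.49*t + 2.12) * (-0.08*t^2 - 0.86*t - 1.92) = -0.3648*t^4 - 3.6424*t^3 - 5.9234*t^2 + 4.8776*t - 4.0704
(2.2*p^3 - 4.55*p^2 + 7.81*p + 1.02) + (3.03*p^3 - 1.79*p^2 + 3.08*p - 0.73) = 5.23*p^3 - 6.34*p^2 + 10.89*p + 0.29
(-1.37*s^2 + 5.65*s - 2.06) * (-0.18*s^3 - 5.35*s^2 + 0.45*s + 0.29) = 0.2466*s^5 + 6.3125*s^4 - 30.4732*s^3 + 13.1662*s^2 + 0.7115*s - 0.5974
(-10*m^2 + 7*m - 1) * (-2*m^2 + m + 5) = 20*m^4 - 24*m^3 - 41*m^2 + 34*m - 5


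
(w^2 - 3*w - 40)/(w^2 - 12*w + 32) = (w + 5)/(w - 4)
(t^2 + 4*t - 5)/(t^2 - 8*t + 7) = (t + 5)/(t - 7)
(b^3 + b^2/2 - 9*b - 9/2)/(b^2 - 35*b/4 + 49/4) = 2*(2*b^3 + b^2 - 18*b - 9)/(4*b^2 - 35*b + 49)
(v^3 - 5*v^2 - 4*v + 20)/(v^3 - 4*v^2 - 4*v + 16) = (v - 5)/(v - 4)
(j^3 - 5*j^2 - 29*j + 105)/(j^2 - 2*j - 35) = j - 3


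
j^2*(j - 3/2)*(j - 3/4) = j^4 - 9*j^3/4 + 9*j^2/8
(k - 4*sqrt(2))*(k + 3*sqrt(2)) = k^2 - sqrt(2)*k - 24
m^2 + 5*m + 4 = (m + 1)*(m + 4)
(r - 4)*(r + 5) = r^2 + r - 20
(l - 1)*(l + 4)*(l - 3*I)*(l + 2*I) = l^4 + 3*l^3 - I*l^3 + 2*l^2 - 3*I*l^2 + 18*l + 4*I*l - 24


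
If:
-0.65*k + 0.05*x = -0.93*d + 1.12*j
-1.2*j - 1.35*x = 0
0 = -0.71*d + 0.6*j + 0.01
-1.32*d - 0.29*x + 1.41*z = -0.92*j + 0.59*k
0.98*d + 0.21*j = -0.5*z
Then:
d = -0.01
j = -0.03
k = 0.04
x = 0.02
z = 0.03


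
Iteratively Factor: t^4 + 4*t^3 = (t + 4)*(t^3) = t*(t + 4)*(t^2) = t^2*(t + 4)*(t)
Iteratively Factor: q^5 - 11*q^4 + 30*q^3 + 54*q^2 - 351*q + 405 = (q - 5)*(q^4 - 6*q^3 + 54*q - 81) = (q - 5)*(q - 3)*(q^3 - 3*q^2 - 9*q + 27) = (q - 5)*(q - 3)^2*(q^2 - 9) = (q - 5)*(q - 3)^2*(q + 3)*(q - 3)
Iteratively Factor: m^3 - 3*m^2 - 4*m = (m - 4)*(m^2 + m) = (m - 4)*(m + 1)*(m)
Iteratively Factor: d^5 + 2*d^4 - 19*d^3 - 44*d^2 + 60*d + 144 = (d + 3)*(d^4 - d^3 - 16*d^2 + 4*d + 48) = (d - 2)*(d + 3)*(d^3 + d^2 - 14*d - 24) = (d - 2)*(d + 3)^2*(d^2 - 2*d - 8) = (d - 4)*(d - 2)*(d + 3)^2*(d + 2)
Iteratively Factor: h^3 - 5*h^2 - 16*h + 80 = (h - 5)*(h^2 - 16) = (h - 5)*(h - 4)*(h + 4)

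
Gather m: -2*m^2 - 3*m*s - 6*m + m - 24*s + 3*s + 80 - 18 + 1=-2*m^2 + m*(-3*s - 5) - 21*s + 63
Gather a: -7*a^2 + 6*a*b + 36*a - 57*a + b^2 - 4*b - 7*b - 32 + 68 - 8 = -7*a^2 + a*(6*b - 21) + b^2 - 11*b + 28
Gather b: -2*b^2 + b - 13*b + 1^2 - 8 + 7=-2*b^2 - 12*b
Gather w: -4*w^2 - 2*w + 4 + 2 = -4*w^2 - 2*w + 6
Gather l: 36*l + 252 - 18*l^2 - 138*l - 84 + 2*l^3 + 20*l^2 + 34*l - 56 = 2*l^3 + 2*l^2 - 68*l + 112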